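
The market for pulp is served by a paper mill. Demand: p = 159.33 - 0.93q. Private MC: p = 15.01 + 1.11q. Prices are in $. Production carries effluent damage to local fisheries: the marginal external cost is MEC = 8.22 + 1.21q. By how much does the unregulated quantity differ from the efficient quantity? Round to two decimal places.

28.87 units

Market equilibrium (private): 15.01 + 1.11q = 159.33 - 0.93q → q_m = 70.7451.
Social marginal cost = private MC + MEC = 23.23 + 2.32q.
Set SMC = demand: 23.23 + 2.32q = 159.33 - 0.93q → q* = 41.8769.
Gap = |70.7451 − 41.8769| = 28.8682.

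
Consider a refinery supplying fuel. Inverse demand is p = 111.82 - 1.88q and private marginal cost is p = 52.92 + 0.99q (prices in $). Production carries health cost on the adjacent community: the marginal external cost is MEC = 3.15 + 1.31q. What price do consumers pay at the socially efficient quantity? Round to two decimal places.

P = $86.75

Social marginal cost = private MC + MEC = 56.07 + 2.30q.
Set SMC = demand: 56.07 + 2.30q = 111.82 - 1.88q → q* = 13.3373.
Consumer price on the demand curve at q*: 111.82 − 1.88×13.3373 = 86.7459.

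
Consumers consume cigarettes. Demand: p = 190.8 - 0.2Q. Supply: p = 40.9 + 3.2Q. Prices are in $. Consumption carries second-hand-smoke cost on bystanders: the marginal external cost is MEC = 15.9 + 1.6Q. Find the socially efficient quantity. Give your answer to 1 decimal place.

Q* = 26.8

Social marginal benefit = demand − MEC = 174.9 - 1.8Q.
Set SMB = MC: 174.9 - 1.8Q = 40.9 + 3.2Q → Q* = 26.8000.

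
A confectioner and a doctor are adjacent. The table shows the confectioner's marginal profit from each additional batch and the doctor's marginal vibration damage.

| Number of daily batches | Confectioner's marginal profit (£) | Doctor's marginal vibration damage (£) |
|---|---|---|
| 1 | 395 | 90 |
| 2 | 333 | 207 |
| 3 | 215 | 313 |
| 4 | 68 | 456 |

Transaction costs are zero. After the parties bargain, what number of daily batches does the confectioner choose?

2

Bargaining reaches the level where marginal profit last exceeds marginal vibration damage.
That holds through level 2 (333 ≥ 207) but not at 3 (215 < 313).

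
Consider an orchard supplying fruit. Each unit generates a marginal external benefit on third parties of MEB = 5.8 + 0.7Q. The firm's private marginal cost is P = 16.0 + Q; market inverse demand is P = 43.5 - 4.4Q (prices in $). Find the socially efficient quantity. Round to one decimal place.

Q* = 7.1

Social marginal cost = private MC − MEB = 10.2 + 0.3Q.
Set SMC = demand: 10.2 + 0.3Q = 43.5 - 4.4Q → Q* = 7.0851.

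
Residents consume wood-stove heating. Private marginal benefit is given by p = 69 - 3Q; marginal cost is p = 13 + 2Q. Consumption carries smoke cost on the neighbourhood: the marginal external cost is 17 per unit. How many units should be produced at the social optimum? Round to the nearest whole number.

Social marginal benefit = demand − MEC = 52 - 3Q.
Set SMB = MC: 52 - 3Q = 13 + 2Q → Q* = 7.8000.

Q* = 8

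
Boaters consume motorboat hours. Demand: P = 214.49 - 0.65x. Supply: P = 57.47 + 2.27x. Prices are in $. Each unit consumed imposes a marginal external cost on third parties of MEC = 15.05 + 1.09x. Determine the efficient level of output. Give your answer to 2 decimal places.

x* = 35.40

Social marginal benefit = demand − MEC = 199.44 - 1.74x.
Set SMB = MC: 199.44 - 1.74x = 57.47 + 2.27x → x* = 35.4040.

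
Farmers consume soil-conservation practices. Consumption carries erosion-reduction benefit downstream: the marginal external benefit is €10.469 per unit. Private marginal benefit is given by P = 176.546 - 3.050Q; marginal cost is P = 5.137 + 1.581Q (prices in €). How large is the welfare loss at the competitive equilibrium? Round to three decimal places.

Market equilibrium (private): 5.137 + 1.581Q = 176.546 - 3.050Q → Q_m = 37.0134.
Social marginal benefit = demand + MEB = 187.015 - 3.050Q.
Set SMB = MC: 187.015 - 3.050Q = 5.137 + 1.581Q → Q* = 39.2740.
The loss is the area between SMB and MC from Q* to Q_m; with linear curves that's a triangle of height MEB(Q_m).
DWL = ½ × 2.2606 × 10.4690 = 11.8331.

DWL = €11.833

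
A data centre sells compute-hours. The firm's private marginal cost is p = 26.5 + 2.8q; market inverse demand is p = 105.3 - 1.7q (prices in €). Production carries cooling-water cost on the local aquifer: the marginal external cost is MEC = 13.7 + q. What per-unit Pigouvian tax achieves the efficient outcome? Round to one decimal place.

Social marginal cost = private MC + MEC = 40.2 + 3.8q.
Set SMC = demand: 40.2 + 3.8q = 105.3 - 1.7q → q* = 11.8364.
The Pigouvian tax equals MEC at q*: 13.7 + 1.0×11.8364 = 25.5364.

tax = €25.5 per unit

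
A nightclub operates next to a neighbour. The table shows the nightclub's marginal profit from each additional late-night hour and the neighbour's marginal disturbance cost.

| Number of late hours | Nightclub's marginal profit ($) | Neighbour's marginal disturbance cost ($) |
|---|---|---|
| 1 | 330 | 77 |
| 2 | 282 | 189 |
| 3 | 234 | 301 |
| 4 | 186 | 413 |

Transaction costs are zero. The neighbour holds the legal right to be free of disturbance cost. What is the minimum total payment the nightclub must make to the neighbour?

Efficient level: marginal profit ≥ marginal disturbance cost through level 2, so k* = 2.
With the neighbour holding the right, the nightclub must at least compensate total damage at k*: 77 + 189 = 266.

$266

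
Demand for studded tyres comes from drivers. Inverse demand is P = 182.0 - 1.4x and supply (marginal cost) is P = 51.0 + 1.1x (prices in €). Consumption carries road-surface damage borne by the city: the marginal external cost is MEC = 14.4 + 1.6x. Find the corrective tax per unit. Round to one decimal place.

Social marginal benefit = demand − MEC = 167.6 - 3.0x.
Set SMB = MC: 167.6 - 3.0x = 51.0 + 1.1x → x* = 28.4390.
The Pigouvian tax equals MEC at x*: 14.4 + 1.6×28.4390 = 59.9024.

tax = €59.9 per unit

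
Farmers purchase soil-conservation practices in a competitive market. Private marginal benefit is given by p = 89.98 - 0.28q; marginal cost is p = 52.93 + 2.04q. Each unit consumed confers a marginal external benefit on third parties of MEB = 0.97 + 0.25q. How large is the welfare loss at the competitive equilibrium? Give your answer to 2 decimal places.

DWL = 5.95

Market equilibrium (private): 52.93 + 2.04q = 89.98 - 0.28q → q_m = 15.9698.
Social marginal benefit = demand + MEB = 90.95 - 0.03q.
Set SMB = MC: 90.95 - 0.03q = 52.93 + 2.04q → q* = 18.3671.
The welfare-loss triangle has base |q_m − q*| and height MEB(q_m) (the vertical gap between SMB and MC is zero at q* and MEB at q_m).
DWL = ½ × 2.3973 × 4.9625 = 5.9483.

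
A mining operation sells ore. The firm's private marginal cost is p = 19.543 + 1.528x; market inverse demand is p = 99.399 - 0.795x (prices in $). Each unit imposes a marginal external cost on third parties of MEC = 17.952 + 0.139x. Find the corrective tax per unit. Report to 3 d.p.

tax = $21.447 per unit

Social marginal cost = private MC + MEC = 37.495 + 1.667x.
Set SMC = demand: 37.495 + 1.667x = 99.399 - 0.795x → x* = 25.1438.
The Pigouvian tax equals MEC at x*: 17.952 + 0.139×25.1438 = 21.4470.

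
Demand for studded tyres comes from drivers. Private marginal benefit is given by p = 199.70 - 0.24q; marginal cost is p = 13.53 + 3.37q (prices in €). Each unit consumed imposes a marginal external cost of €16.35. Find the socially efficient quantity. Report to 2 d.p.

Social marginal benefit = demand − MEC = 183.35 - 0.24q.
Set SMB = MC: 183.35 - 0.24q = 13.53 + 3.37q → q* = 47.0416.

q* = 47.04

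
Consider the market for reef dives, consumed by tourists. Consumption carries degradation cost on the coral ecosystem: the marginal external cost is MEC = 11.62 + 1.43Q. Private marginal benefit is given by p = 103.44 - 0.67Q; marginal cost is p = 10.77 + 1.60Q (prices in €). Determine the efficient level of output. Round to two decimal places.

Q* = 21.91

Social marginal benefit = demand − MEC = 91.82 - 2.10Q.
Set SMB = MC: 91.82 - 2.10Q = 10.77 + 1.60Q → Q* = 21.9054.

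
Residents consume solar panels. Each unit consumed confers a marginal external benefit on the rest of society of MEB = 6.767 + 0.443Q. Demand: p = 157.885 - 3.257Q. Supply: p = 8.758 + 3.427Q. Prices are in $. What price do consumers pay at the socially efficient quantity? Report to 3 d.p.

Social marginal benefit = demand + MEB = 164.652 - 2.814Q.
Set SMB = MC: 164.652 - 2.814Q = 8.758 + 3.427Q → Q* = 24.9790.
Consumer price on the demand curve at Q*: 157.885 − 3.257×24.9790 = 76.5284.

P = $76.528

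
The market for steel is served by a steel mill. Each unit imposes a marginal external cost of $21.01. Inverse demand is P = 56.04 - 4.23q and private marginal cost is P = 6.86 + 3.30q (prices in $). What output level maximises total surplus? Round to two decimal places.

Social marginal cost = private MC + MEC = 27.87 + 3.30q.
Set SMC = demand: 27.87 + 3.30q = 56.04 - 4.23q → q* = 3.7410.

q* = 3.74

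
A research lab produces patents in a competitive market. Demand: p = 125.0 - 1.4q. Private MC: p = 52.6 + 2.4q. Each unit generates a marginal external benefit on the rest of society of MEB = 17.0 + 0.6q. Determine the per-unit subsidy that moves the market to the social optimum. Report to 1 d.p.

subsidy = 33.8 per unit

Social marginal cost = private MC − MEB = 35.6 + 1.8q.
Set SMC = demand: 35.6 + 1.8q = 125.0 - 1.4q → q* = 27.9375.
The Pigouvian subsidy equals MEB at q*: 17.0 + 0.6×27.9375 = 33.7625.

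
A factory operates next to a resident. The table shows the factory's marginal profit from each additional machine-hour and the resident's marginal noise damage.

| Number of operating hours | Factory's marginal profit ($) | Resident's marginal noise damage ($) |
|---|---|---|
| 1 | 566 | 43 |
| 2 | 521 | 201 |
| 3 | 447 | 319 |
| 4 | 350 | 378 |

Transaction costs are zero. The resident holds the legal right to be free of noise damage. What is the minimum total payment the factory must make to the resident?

Efficient level: marginal profit ≥ marginal noise damage through level 3, so k* = 3.
With the resident holding the right, the factory must at least compensate total damage at k*: 43 + 201 + 319 = 563.

$563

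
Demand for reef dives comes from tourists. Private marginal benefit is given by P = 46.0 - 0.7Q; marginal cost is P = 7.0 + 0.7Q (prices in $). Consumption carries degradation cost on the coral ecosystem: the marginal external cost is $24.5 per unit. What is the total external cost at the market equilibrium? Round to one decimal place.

Market equilibrium (private): 7.0 + 0.7Q = 46.0 - 0.7Q → Q_m = 27.8571.
Total external cost = MEC × Q_m = 24.5 × 27.8571 = 682.4990.

$682.5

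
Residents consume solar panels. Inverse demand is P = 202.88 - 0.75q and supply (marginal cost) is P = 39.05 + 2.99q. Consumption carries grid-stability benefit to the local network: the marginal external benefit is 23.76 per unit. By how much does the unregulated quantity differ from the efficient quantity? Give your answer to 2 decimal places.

6.35 units

Market equilibrium (private): 39.05 + 2.99q = 202.88 - 0.75q → q_m = 43.8048.
Social marginal benefit = demand + MEB = 226.64 - 0.75q.
Set SMB = MC: 226.64 - 0.75q = 39.05 + 2.99q → q* = 50.1578.
Gap = |43.8048 − 50.1578| = 6.3530.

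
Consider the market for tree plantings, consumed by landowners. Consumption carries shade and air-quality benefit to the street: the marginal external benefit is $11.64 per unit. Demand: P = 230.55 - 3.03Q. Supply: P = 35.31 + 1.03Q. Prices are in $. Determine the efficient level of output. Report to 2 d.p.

Social marginal benefit = demand + MEB = 242.19 - 3.03Q.
Set SMB = MC: 242.19 - 3.03Q = 35.31 + 1.03Q → Q* = 50.9557.

Q* = 50.96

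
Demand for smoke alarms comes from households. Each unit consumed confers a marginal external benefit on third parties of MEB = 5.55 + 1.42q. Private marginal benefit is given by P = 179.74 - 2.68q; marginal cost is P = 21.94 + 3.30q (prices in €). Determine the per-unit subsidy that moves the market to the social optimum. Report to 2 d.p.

subsidy = €56.42 per unit

Social marginal benefit = demand + MEB = 185.29 - 1.26q.
Set SMB = MC: 185.29 - 1.26q = 21.94 + 3.30q → q* = 35.8224.
The Pigouvian subsidy equals MEB at q*: 5.55 + 1.42×35.8224 = 56.4178.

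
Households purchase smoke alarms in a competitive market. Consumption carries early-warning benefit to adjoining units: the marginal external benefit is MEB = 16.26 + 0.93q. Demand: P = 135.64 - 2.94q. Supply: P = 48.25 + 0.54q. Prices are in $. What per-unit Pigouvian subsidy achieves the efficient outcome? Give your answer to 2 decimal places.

subsidy = $54.06 per unit

Social marginal benefit = demand + MEB = 151.90 - 2.01q.
Set SMB = MC: 151.90 - 2.01q = 48.25 + 0.54q → q* = 40.6471.
The Pigouvian subsidy equals MEB at q*: 16.26 + 0.93×40.6471 = 54.0618.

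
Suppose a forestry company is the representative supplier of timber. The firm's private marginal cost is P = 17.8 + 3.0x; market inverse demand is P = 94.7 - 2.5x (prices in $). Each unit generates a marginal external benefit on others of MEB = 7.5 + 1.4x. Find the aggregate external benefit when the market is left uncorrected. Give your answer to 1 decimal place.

Market equilibrium (private): 17.8 + 3.0x = 94.7 - 2.5x → x_m = 13.9818.
Total external benefit = ∫₀^{x_m} (7.5 + 1.4x) dx = 7.5×13.9818 + ½×1.4×13.9818² = 241.7070.

$241.7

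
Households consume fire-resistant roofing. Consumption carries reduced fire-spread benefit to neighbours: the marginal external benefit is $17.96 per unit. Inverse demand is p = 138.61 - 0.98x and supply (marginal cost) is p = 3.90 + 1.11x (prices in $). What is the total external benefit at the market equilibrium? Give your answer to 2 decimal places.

Market equilibrium (private): 3.90 + 1.11x = 138.61 - 0.98x → x_m = 64.4545.
Total external benefit = MEB × x_m = 17.96 × 64.4545 = 1157.6028.

$1157.60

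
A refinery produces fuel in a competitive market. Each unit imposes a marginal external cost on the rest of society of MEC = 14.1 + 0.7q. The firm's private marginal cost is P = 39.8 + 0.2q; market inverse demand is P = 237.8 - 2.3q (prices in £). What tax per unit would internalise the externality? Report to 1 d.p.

Social marginal cost = private MC + MEC = 53.9 + 0.9q.
Set SMC = demand: 53.9 + 0.9q = 237.8 - 2.3q → q* = 57.4688.
The Pigouvian tax equals MEC at q*: 14.1 + 0.7×57.4688 = 54.3282.

tax = £54.3 per unit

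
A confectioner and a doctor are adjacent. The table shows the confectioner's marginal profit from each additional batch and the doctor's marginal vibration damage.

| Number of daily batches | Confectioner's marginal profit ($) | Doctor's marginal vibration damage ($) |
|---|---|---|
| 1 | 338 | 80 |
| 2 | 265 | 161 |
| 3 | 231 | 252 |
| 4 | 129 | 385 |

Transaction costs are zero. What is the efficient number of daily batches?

Bargaining reaches the level where marginal profit last exceeds marginal vibration damage.
That holds through level 2 (265 ≥ 161) but not at 3 (231 < 252).

2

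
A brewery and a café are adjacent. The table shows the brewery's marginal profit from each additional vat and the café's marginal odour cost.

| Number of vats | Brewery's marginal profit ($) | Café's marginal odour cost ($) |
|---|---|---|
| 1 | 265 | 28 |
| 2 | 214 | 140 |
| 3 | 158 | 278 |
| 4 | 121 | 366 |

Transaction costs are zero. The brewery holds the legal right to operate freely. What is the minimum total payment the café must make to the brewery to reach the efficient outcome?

$279

Left alone the brewery would choose level 4 (marginal profit stays positive).
Efficient level: k* = 2 (marginal profit ≥ marginal odour cost through 2).
The café must at least cover the brewery's forgone profit from cutting 4→2: 158 + 121 = 279.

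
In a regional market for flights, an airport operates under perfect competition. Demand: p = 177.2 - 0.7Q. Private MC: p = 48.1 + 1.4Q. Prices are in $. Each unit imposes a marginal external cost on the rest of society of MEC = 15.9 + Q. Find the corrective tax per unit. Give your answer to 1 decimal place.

tax = $52.4 per unit

Social marginal cost = private MC + MEC = 64.0 + 2.4Q.
Set SMC = demand: 64.0 + 2.4Q = 177.2 - 0.7Q → Q* = 36.5161.
The Pigouvian tax equals MEC at Q*: 15.9 + 1.0×36.5161 = 52.4161.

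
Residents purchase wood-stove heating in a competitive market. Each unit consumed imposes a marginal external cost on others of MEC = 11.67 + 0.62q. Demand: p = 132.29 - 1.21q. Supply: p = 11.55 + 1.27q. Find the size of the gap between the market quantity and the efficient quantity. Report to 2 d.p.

13.50 units

Market equilibrium (private): 11.55 + 1.27q = 132.29 - 1.21q → q_m = 48.6855.
Social marginal benefit = demand − MEC = 120.62 - 1.83q.
Set SMB = MC: 120.62 - 1.83q = 11.55 + 1.27q → q* = 35.1839.
Gap = |48.6855 − 35.1839| = 13.5016.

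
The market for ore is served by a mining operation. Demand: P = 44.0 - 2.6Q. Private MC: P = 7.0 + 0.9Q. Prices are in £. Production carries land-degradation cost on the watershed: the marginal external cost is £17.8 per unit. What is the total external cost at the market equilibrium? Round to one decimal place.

Market equilibrium (private): 7.0 + 0.9Q = 44.0 - 2.6Q → Q_m = 10.5714.
Total external cost = MEC × Q_m = 17.8 × 10.5714 = 188.1709.

£188.2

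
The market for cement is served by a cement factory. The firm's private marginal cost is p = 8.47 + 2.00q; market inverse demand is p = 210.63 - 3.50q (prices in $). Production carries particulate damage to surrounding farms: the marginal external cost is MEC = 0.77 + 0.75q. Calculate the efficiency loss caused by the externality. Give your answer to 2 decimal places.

DWL = $64.24

Market equilibrium (private): 8.47 + 2.00q = 210.63 - 3.50q → q_m = 36.7564.
Social marginal cost = private MC + MEC = 9.24 + 2.75q.
Set SMC = demand: 9.24 + 2.75q = 210.63 - 3.50q → q* = 32.2224.
Between q* and q_m the wedge SMC − demand runs linearly from 0 to MEC(q_m), so the loss is a triangle.
DWL = ½ × 4.5340 × 28.3373 = 64.2407.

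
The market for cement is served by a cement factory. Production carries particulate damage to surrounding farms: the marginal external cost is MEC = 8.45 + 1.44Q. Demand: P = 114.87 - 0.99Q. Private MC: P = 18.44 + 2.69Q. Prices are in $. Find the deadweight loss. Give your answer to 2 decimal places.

Market equilibrium (private): 18.44 + 2.69Q = 114.87 - 0.99Q → Q_m = 26.2038.
Social marginal cost = private MC + MEC = 26.89 + 4.13Q.
Set SMC = demand: 26.89 + 4.13Q = 114.87 - 0.99Q → Q* = 17.1836.
The welfare-loss triangle has base |Q_m − Q*| and height MEC(Q_m) (the vertical gap between SMC and demand is zero at Q* and MEC at Q_m).
DWL = ½ × 9.0202 × 46.1835 = 208.2922.

DWL = $208.29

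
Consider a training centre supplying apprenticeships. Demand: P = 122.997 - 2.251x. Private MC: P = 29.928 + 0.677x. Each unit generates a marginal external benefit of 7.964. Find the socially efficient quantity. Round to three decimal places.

Social marginal cost = private MC − MEB = 21.964 + 0.677x.
Set SMC = demand: 21.964 + 0.677x = 122.997 - 2.251x → x* = 34.5058.

x* = 34.506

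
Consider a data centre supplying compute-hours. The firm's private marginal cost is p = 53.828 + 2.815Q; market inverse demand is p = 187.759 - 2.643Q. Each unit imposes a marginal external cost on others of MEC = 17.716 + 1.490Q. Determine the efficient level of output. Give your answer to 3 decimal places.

Social marginal cost = private MC + MEC = 71.544 + 4.305Q.
Set SMC = demand: 71.544 + 4.305Q = 187.759 - 2.643Q → Q* = 16.7264.

Q* = 16.726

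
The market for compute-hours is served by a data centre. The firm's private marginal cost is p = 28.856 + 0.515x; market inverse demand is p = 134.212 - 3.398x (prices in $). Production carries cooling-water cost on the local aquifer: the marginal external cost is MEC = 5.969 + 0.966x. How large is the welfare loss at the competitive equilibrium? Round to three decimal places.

DWL = $104.796

Market equilibrium (private): 28.856 + 0.515x = 134.212 - 3.398x → x_m = 26.9246.
Social marginal cost = private MC + MEC = 34.825 + 1.481x.
Set SMC = demand: 34.825 + 1.481x = 134.212 - 3.398x → x* = 20.3704.
Height of the DWL triangle at x_m is SMC(x_m) − demand(x_m) = MEC(x_m) = 31.9782.
DWL = ½ × 6.5542 × 31.9782 = 104.7958.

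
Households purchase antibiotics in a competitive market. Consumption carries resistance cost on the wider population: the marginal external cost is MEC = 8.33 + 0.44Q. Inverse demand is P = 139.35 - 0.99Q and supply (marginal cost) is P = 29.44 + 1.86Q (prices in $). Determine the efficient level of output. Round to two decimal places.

Q* = 30.88

Social marginal benefit = demand − MEC = 131.02 - 1.43Q.
Set SMB = MC: 131.02 - 1.43Q = 29.44 + 1.86Q → Q* = 30.8754.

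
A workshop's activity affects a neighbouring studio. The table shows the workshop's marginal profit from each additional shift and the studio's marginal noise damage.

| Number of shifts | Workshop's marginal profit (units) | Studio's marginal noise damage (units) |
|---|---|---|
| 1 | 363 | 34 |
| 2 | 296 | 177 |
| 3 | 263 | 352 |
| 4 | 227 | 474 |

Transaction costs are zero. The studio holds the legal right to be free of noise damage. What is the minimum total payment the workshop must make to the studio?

Efficient level: marginal profit ≥ marginal noise damage through level 2, so k* = 2.
With the studio holding the right, the workshop must at least compensate total damage at k*: 34 + 177 = 211.

211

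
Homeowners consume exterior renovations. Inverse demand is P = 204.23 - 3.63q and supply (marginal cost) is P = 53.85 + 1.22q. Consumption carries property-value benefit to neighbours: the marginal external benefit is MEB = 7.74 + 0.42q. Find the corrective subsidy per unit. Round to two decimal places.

subsidy = 22.73 per unit

Social marginal benefit = demand + MEB = 211.97 - 3.21q.
Set SMB = MC: 211.97 - 3.21q = 53.85 + 1.22q → q* = 35.6930.
The Pigouvian subsidy equals MEB at q*: 7.74 + 0.42×35.6930 = 22.7311.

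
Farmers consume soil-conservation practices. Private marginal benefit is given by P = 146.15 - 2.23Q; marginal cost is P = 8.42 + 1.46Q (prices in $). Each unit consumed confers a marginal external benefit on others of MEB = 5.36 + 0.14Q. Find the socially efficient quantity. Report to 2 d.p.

Q* = 40.31

Social marginal benefit = demand + MEB = 151.51 - 2.09Q.
Set SMB = MC: 151.51 - 2.09Q = 8.42 + 1.46Q → Q* = 40.3070.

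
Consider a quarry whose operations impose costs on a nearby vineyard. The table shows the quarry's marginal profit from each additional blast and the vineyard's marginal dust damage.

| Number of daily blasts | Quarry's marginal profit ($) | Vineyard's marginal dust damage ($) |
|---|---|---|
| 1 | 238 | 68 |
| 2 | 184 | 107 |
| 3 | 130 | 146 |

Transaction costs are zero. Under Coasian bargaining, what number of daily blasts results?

Bargaining reaches the level where marginal profit last exceeds marginal dust damage.
That holds through level 2 (184 ≥ 107) but not at 3 (130 < 146).

2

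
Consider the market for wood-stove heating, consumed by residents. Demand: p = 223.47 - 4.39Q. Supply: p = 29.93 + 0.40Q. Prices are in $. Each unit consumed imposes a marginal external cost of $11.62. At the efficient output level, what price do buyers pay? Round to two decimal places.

Social marginal benefit = demand − MEC = 211.85 - 4.39Q.
Set SMB = MC: 211.85 - 4.39Q = 29.93 + 0.40Q → Q* = 37.9791.
Consumer price on the demand curve at Q*: 223.47 − 4.39×37.9791 = 56.7418.

P = $56.74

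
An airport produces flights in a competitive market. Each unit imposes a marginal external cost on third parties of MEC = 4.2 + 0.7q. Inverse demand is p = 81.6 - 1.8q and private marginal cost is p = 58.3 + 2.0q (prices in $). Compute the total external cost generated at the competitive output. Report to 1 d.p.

$38.9

Market equilibrium (private): 58.3 + 2.0q = 81.6 - 1.8q → q_m = 6.1316.
Total external cost = ∫₀^{q_m} (4.2 + 0.7q) dq = 4.2×6.1316 + ½×0.7×6.1316² = 38.9115.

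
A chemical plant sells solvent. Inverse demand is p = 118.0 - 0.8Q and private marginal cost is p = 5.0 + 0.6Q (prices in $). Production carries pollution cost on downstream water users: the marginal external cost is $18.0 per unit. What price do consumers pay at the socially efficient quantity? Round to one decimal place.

Social marginal cost = private MC + MEC = 23.0 + 0.6Q.
Set SMC = demand: 23.0 + 0.6Q = 118.0 - 0.8Q → Q* = 67.8571.
Consumer price on the demand curve at Q*: 118.0 − 0.8×67.8571 = 63.7143.

P = $63.7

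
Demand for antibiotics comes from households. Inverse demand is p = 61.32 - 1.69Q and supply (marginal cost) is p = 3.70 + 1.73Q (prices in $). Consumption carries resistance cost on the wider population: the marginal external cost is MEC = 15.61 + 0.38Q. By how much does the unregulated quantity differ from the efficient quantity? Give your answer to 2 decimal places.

Market equilibrium (private): 3.70 + 1.73Q = 61.32 - 1.69Q → Q_m = 16.8480.
Social marginal benefit = demand − MEC = 45.71 - 2.07Q.
Set SMB = MC: 45.71 - 2.07Q = 3.70 + 1.73Q → Q* = 11.0553.
Gap = |16.8480 − 11.0553| = 5.7927.

5.79 units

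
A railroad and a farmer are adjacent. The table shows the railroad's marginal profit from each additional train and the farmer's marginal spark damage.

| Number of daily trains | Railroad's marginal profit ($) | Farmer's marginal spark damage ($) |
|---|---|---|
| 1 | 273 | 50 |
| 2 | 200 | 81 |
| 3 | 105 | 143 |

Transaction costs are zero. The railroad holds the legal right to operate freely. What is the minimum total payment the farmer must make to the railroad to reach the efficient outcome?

Left alone the railroad would choose level 3 (marginal profit stays positive).
Efficient level: k* = 2 (marginal profit ≥ marginal spark damage through 2).
The farmer must at least cover the railroad's forgone profit from cutting 3→2: 105 = 105.

$105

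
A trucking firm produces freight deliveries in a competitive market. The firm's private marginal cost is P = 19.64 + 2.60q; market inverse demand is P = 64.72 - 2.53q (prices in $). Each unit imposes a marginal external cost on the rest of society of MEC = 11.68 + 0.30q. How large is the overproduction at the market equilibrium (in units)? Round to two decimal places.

Market equilibrium (private): 19.64 + 2.60q = 64.72 - 2.53q → q_m = 8.7875.
Social marginal cost = private MC + MEC = 31.32 + 2.90q.
Set SMC = demand: 31.32 + 2.90q = 64.72 - 2.53q → q* = 6.1510.
Gap = |8.7875 − 6.1510| = 2.6365.

2.64 units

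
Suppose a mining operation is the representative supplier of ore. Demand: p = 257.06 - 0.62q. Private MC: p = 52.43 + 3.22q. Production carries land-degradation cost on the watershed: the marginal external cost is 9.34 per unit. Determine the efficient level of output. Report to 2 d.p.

q* = 50.86

Social marginal cost = private MC + MEC = 61.77 + 3.22q.
Set SMC = demand: 61.77 + 3.22q = 257.06 - 0.62q → q* = 50.8568.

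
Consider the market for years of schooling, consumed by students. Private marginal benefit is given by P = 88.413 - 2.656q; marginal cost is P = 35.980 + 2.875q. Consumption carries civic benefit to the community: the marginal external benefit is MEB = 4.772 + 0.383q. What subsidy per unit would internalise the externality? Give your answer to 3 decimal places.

subsidy = 9.028 per unit

Social marginal benefit = demand + MEB = 93.185 - 2.273q.
Set SMB = MC: 93.185 - 2.273q = 35.980 + 2.875q → q* = 11.1121.
The Pigouvian subsidy equals MEB at q*: 4.772 + 0.383×11.1121 = 9.0279.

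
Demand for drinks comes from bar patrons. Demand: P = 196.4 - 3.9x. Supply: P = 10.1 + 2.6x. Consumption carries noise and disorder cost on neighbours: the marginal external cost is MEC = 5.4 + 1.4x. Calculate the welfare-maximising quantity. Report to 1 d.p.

x* = 22.9

Social marginal benefit = demand − MEC = 191.0 - 5.3x.
Set SMB = MC: 191.0 - 5.3x = 10.1 + 2.6x → x* = 22.8987.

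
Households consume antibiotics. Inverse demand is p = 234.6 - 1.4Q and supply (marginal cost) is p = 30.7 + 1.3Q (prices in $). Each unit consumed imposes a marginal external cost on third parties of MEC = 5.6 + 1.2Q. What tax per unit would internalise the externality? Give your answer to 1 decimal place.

Social marginal benefit = demand − MEC = 229.0 - 2.6Q.
Set SMB = MC: 229.0 - 2.6Q = 30.7 + 1.3Q → Q* = 50.8462.
The Pigouvian tax equals MEC at Q*: 5.6 + 1.2×50.8462 = 66.6154.

tax = $66.6 per unit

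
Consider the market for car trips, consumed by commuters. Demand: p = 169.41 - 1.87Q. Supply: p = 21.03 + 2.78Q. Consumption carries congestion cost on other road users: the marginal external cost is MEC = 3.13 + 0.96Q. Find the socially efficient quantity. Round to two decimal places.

Social marginal benefit = demand − MEC = 166.28 - 2.83Q.
Set SMB = MC: 166.28 - 2.83Q = 21.03 + 2.78Q → Q* = 25.8913.

Q* = 25.89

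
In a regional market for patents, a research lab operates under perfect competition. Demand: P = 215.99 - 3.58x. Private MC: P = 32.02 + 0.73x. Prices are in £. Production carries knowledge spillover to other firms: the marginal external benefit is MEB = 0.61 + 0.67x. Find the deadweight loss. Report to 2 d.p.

Market equilibrium (private): 32.02 + 0.73x = 215.99 - 3.58x → x_m = 42.6845.
Social marginal cost = private MC − MEB = 31.41 + 0.06x.
Set SMC = demand: 31.41 + 0.06x = 215.99 - 3.58x → x* = 50.7088.
The loss is the area between SMC and demand from x* to x_m; with linear curves that's a triangle of height MEB(x_m).
DWL = ½ × 8.0243 × 29.2086 = 117.1893.

DWL = £117.19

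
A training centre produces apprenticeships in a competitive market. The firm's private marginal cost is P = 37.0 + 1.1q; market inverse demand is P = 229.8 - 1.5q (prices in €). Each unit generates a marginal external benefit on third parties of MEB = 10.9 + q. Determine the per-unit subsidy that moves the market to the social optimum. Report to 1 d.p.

Social marginal cost = private MC − MEB = 26.1 + 0.1q.
Set SMC = demand: 26.1 + 0.1q = 229.8 - 1.5q → q* = 127.3125.
The Pigouvian subsidy equals MEB at q*: 10.9 + 1.0×127.3125 = 138.2125.

subsidy = €138.2 per unit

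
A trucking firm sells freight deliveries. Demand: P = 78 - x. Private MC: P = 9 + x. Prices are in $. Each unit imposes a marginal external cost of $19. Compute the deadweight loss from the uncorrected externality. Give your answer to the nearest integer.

Market equilibrium (private): 9 + x = 78 - x → x_m = 34.5000.
Social marginal cost = private MC + MEC = 28 + x.
Set SMC = demand: 28 + x = 78 - x → x* = 25.0000.
Between x* and x_m the wedge SMC − demand runs linearly from 0 to MEC(x_m), so the loss is a triangle.
DWL = ½ × 9.5000 × 19.0000 = 90.2500.

DWL = $90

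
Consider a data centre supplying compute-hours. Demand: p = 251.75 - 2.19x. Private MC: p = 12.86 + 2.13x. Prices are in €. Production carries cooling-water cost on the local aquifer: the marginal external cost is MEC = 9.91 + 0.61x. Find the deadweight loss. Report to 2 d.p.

Market equilibrium (private): 12.86 + 2.13x = 251.75 - 2.19x → x_m = 55.2986.
Social marginal cost = private MC + MEC = 22.77 + 2.74x.
Set SMC = demand: 22.77 + 2.74x = 251.75 - 2.19x → x* = 46.4462.
The welfare-loss triangle has base |x_m − x*| and height MEC(x_m) (the vertical gap between SMC and demand is zero at x* and MEC at x_m).
DWL = ½ × 8.8524 × 43.6422 = 193.1691.

DWL = €193.17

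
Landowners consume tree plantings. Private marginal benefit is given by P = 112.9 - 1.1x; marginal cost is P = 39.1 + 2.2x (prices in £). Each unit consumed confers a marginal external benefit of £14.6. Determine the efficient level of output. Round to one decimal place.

x* = 26.8

Social marginal benefit = demand + MEB = 127.5 - 1.1x.
Set SMB = MC: 127.5 - 1.1x = 39.1 + 2.2x → x* = 26.7879.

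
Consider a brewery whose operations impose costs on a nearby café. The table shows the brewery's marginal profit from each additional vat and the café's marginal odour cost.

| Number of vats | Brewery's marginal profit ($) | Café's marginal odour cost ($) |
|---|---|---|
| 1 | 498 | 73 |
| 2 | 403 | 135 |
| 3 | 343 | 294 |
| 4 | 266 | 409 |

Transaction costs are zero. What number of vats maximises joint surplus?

Bargaining reaches the level where marginal profit last exceeds marginal odour cost.
That holds through level 3 (343 ≥ 294) but not at 4 (266 < 409).

3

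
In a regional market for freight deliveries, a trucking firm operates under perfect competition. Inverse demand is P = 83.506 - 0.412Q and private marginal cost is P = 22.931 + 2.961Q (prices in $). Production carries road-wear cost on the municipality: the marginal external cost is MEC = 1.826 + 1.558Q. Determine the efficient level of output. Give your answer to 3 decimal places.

Q* = 11.914

Social marginal cost = private MC + MEC = 24.757 + 4.519Q.
Set SMC = demand: 24.757 + 4.519Q = 83.506 - 0.412Q → Q* = 11.9142.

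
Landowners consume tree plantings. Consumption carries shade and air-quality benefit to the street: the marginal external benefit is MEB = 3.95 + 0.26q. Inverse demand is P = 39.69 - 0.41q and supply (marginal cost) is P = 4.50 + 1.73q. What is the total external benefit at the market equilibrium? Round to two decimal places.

100.11

Market equilibrium (private): 4.50 + 1.73q = 39.69 - 0.41q → q_m = 16.4439.
Total external benefit = ∫₀^{q_m} (3.95 + 0.26q) dq = 3.95×16.4439 + ½×0.26×16.4439² = 100.1056.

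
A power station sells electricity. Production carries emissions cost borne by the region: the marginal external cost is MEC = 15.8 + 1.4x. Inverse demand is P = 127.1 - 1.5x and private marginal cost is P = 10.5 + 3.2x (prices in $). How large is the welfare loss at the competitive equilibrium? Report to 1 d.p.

DWL = $209.3

Market equilibrium (private): 10.5 + 3.2x = 127.1 - 1.5x → x_m = 24.8085.
Social marginal cost = private MC + MEC = 26.3 + 4.6x.
Set SMC = demand: 26.3 + 4.6x = 127.1 - 1.5x → x* = 16.5246.
Height of the DWL triangle at x_m is SMC(x_m) − demand(x_m) = MEC(x_m) = 50.5319.
DWL = ½ × 8.2839 × 50.5319 = 209.3006.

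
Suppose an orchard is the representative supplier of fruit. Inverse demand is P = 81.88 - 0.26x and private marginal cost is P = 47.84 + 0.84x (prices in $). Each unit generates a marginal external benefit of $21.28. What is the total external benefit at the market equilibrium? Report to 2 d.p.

$658.52

Market equilibrium (private): 47.84 + 0.84x = 81.88 - 0.26x → x_m = 30.9455.
Total external benefit = MEB × x_m = 21.28 × 30.9455 = 658.5202.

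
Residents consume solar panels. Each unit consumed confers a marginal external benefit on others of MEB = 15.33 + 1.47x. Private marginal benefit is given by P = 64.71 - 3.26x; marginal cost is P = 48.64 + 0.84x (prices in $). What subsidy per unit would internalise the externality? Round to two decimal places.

subsidy = $32.88 per unit

Social marginal benefit = demand + MEB = 80.04 - 1.79x.
Set SMB = MC: 80.04 - 1.79x = 48.64 + 0.84x → x* = 11.9392.
The Pigouvian subsidy equals MEB at x*: 15.33 + 1.47×11.9392 = 32.8806.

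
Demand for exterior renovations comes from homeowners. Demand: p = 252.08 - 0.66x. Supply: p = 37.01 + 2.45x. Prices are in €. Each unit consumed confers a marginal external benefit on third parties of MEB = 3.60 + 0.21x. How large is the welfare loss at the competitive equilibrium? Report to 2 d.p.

DWL = €56.62

Market equilibrium (private): 37.01 + 2.45x = 252.08 - 0.66x → x_m = 69.1543.
Social marginal benefit = demand + MEB = 255.68 - 0.45x.
Set SMB = MC: 255.68 - 0.45x = 37.01 + 2.45x → x* = 75.4034.
Height of the DWL triangle at x_m is SMB(x_m) − MC(x_m) = MEB(x_m) = 18.1224.
DWL = ½ × 6.2491 × 18.1224 = 56.6243.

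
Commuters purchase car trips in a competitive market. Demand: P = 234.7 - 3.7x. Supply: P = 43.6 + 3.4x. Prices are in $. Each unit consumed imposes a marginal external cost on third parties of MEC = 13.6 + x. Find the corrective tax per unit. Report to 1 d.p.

Social marginal benefit = demand − MEC = 221.1 - 4.7x.
Set SMB = MC: 221.1 - 4.7x = 43.6 + 3.4x → x* = 21.9136.
The Pigouvian tax equals MEC at x*: 13.6 + 1.0×21.9136 = 35.5136.

tax = $35.5 per unit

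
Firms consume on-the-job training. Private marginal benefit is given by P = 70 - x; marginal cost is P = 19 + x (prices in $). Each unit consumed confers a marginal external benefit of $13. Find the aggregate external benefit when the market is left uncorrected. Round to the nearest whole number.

Market equilibrium (private): 19 + x = 70 - x → x_m = 25.5000.
Total external benefit = MEB × x_m = 13 × 25.5000 = 331.5000.

$332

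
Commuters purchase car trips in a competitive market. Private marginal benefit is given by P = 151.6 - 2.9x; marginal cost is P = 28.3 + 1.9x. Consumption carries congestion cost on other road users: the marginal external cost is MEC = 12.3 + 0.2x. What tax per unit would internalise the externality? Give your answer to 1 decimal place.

Social marginal benefit = demand − MEC = 139.3 - 3.1x.
Set SMB = MC: 139.3 - 3.1x = 28.3 + 1.9x → x* = 22.2000.
The Pigouvian tax equals MEC at x*: 12.3 + 0.2×22.2000 = 16.7400.

tax = 16.7 per unit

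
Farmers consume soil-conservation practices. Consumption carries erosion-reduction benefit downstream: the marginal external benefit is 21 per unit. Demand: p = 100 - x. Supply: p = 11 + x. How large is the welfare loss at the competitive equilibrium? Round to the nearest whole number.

DWL = 110

Market equilibrium (private): 11 + x = 100 - x → x_m = 44.5000.
Social marginal benefit = demand + MEB = 121 - x.
Set SMB = MC: 121 - x = 11 + x → x* = 55.0000.
Height of the DWL triangle at x_m is SMB(x_m) − MC(x_m) = MEB(x_m) = 21.0000.
DWL = ½ × 10.5000 × 21.0000 = 110.2500.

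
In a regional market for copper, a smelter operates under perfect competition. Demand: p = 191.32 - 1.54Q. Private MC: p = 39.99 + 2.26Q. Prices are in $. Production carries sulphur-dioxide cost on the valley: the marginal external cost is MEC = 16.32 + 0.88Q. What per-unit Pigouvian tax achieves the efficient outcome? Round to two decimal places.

tax = $41.71 per unit

Social marginal cost = private MC + MEC = 56.31 + 3.14Q.
Set SMC = demand: 56.31 + 3.14Q = 191.32 - 1.54Q → Q* = 28.8483.
The Pigouvian tax equals MEC at Q*: 16.32 + 0.88×28.8483 = 41.7065.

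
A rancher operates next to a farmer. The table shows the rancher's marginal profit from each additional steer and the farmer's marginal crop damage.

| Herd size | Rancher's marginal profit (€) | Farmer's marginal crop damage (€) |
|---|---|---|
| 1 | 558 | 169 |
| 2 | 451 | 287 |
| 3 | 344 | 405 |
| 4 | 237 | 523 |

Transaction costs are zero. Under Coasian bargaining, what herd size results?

Bargaining reaches the level where marginal profit last exceeds marginal crop damage.
That holds through level 2 (451 ≥ 287) but not at 3 (344 < 405).

2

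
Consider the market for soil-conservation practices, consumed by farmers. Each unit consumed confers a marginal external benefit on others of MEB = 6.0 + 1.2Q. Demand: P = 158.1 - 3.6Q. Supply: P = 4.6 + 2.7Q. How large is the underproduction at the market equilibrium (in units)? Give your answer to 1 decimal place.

6.9 units

Market equilibrium (private): 4.6 + 2.7Q = 158.1 - 3.6Q → Q_m = 24.3651.
Social marginal benefit = demand + MEB = 164.1 - 2.4Q.
Set SMB = MC: 164.1 - 2.4Q = 4.6 + 2.7Q → Q* = 31.2745.
Gap = |24.3651 − 31.2745| = 6.9094.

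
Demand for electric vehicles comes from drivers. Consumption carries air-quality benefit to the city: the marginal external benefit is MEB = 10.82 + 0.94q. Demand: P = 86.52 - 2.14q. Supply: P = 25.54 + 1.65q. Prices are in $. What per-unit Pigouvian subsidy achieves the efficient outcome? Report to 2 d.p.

Social marginal benefit = demand + MEB = 97.34 - 1.20q.
Set SMB = MC: 97.34 - 1.20q = 25.54 + 1.65q → q* = 25.1930.
The Pigouvian subsidy equals MEB at q*: 10.82 + 0.94×25.1930 = 34.5014.

subsidy = $34.50 per unit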